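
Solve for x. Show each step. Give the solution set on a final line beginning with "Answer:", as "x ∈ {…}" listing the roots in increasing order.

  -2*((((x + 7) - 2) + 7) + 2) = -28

Step 1. [-2*((((x + 7) - 2) + 7) + 2) = -28] leading coefficient -2: divide by -2, so div: (((x + 7) - 2) + 7) + 2 = 14.
Step 2. [(((x + 7) - 2) + 7) + 2 = 14] the outer +2 inverts by subtracting 2, so sub: ((x + 7) - 2) + 7 = 12.
Step 3. [((x + 7) - 2) + 7 = 12] +7 is outermost — subtract 7 both sides, so sub: (x + 7) - 2 = 5.
Step 4. [(x + 7) - 2 = 5] add 2: x sits inside (… - 2). So sub: x + 7 = 7.
Step 5. [x + 7 = 7] the outer +7 inverts by subtracting 7. So sub: x = 0.

Answer: x ∈ {0}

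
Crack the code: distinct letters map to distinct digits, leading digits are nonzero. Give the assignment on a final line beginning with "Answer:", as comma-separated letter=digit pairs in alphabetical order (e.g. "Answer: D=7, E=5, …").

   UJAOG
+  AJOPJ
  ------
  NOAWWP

Step 1. [N] N is the leading digit of a 6-digit sum of two 5-digit numbers; the final carry is exactly 1, so N=1.
Step 2. [col 1: G + J ≡ P (mod 10)] J=3 is one option consistent with column 1 (G + J ≡ P (mod 10), carry-in 0) — take it. So J=3.
Step 3. [col 1: G + J ≡ P (mod 10)] several values work for P in column 1 (G + J ≡ P (mod 10), carry-in 0); try P=8, so P=8.
Step 4. [col 1: G + J ≡ P (mod 10)] in column 1 we have G+J≡P with carry-in 0; given J=3, P=8 and digits 1,3,8 already taken and all letters distinct, that pins G to 5, so G=5.
Step 5. [col 2: O + P ≡ W (mod 10)] no forcing yet in column 2 (carry-in 0); W=4 is free and consistent — try it, so W=4.
Step 6. [col 2: O + P ≡ W (mod 10)] column 2: given P=8, W=4, carry-in 0, and digits 1,3,4,5,8 already taken and all letters distinct, O+P≡W (mod 10) forces O=6, so O=6.
Step 7. [col 3: A + O ≡ W (mod 10)] from column 3 (O=6, W=4, carry-in 1, digits 1,3,4,5,6,8 already taken and all letters distinct): A must equal 7. So A=7.
Step 8. [col 5: U + A ≡ O (mod 10)] column 5 reads U+A+carry(0)=O with A=7, O=6; with digits 1,3,4,5,6,7,8 already taken and all letters distinct, the only value for U is 9. So U=9.

Answer: A=7, G=5, J=3, N=1, O=6, P=8, U=9, W=4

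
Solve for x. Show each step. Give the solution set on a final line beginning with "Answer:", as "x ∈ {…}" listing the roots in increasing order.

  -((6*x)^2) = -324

Step 1. [-((6*x)^2) = -324] flip signs both sides, so neg: (6*x)^2 = 324.
Step 2. [(6*x)^2 = 324] √ both sides: 324 ≥ 0 gives two branches. So sqrt: 6*x = 18 or -18.
Step 3. [6*x = 18 or -18] divide by the outer 6. So div: x = 3 or -3.

Answer: x ∈ {-3, 3}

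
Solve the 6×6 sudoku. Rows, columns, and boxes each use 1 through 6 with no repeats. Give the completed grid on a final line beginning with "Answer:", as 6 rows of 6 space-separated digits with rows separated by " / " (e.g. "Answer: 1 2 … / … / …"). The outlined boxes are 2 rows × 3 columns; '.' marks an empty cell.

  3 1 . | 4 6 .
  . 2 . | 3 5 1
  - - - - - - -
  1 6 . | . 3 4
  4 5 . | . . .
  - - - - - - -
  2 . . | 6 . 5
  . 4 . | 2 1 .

Step 1. [r4c3∈{2,3}] r4c3 is the only open cell in row 4 admitting 3 ⇒ r4c3=3.
Step 2. [r2c1∈{6}] nothing but 6 survives at r2c1. So r2c1=6.
Step 3. [r1c3∈{5}] r1c3's peers cover all but 5, so r1c3=5.
Step 4. [r4c6∈{2,6}] across row 4, 6 lands solely at r4c6. So r4c6=6.
Step 5. [r3c4∈{5}] nothing but 5 survives at r3c4, so r3c4=5.
Step 6. [r5c2∈{3}] r5c2 has the single candidate 3. So r5c2=3.
Step 7. [r2c3∈{4}] only 4 remains possible at r2c3 ⇒ r2c3=4.
Step 8. [r4c4∈{1}] r4c4 is down to just 1 ⇒ r4c4=1.
Step 9. [r6c1∈{5}] r6c1 is down to just 5 ⇒ r6c1=5.
Step 10. [r4c5∈{2}] nothing but 2 survives at r4c5 ⇒ r4c5=2.
Step 11. [r3c3∈{2}] r3c3 has the single candidate 2 ⇒ r3c3=2.
Step 12. [r6c3∈{6}] only 6 remains possible at r6c3 ⇒ r6c3=6.
Step 13. [r5c3∈{1}] r5c3 is down to just 1, so r5c3=1.
Step 14. [r1c6∈{2}] only 2 remains possible at r1c6. So r1c6=2.
Step 15. [r6c6∈{3}] nothing but 3 survives at r6c6, so r6c6=3.
Step 16. [r5c5∈{4}] only 4 remains possible at r5c5. So r5c5=4.

Answer: 3 1 5 4 6 2 / 6 2 4 3 5 1 / 1 6 2 5 3 4 / 4 5 3 1 2 6 / 2 3 1 6 4 5 / 5 4 6 2 1 3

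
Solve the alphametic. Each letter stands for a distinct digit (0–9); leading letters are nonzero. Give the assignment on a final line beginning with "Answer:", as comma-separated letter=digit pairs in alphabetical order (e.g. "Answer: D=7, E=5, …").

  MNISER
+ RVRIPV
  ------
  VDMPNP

Step 1. [col 1: R + V ≡ P (mod 10)] no forcing yet in column 1 (carry-in 0); P=6 is free and consistent — try it, so P=6.
Step 2. [col 1: R + V ≡ P (mod 10)] several values work for V in column 1 (R + V ≡ P (mod 10), carry-in 0); try V=4 ⇒ V=4.
Step 3. [col 1: R + V ≡ P (mod 10)] column 1 reads R+V+carry(0)=P with V=4, P=6; with digits 4,6 already taken and all letters distinct, the only value for R is 2, so R=2.
Step 4. [col 2: E + P ≡ N (mod 10)] several values work for E in column 2 (E + P ≡ N (mod 10), carry-in 0); try E=9, so E=9.
Step 5. [col 2: E + P ≡ N (mod 10)] column 2 reads E+P+carry(0)=N with E=9, P=6; with digits 2,4,6,9 already taken and all letters distinct, the only value for N is 5, so N=5.
Step 6. [col 3: S + I ≡ P (mod 10)] I=8 is one option consistent with column 3 (S + I ≡ P (mod 10), carry-in 1) — take it. So I=8.
Step 7. [col 3: S + I ≡ P (mod 10)] from column 3 (I=8, P=6, carry-in 1, digits 2,4,5,6,8,9 already taken and all letters distinct): S must equal 7 ⇒ S=7.
Step 8. [col 4: I + R ≡ M (mod 10)] column 4 reads I+R+carry(1)=M with I=8, R=2; with digits 2,4,5,6,7,8,9 already taken and all letters distinct, the only value for M is 1. So M=1.
Step 9. [col 5: N + V ≡ D (mod 10)] column 5: given N=5, V=4, carry-in 1, and digits 1,2,4,5,6,7,8,9 already taken and all letters distinct, N+V≡D (mod 10) forces D=0. So D=0.

Answer: D=0, E=9, I=8, M=1, N=5, P=6, R=2, S=7, V=4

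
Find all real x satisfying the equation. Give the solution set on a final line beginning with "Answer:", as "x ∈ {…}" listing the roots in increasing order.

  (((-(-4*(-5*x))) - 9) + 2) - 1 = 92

Step 1. [(((-(-4*(-5*x))) - 9) + 2) - 1 = 92] 1 comes off first (add 1) ⇒ sub: ((-(-4*(-5*x))) - 9) + 2 = 93.
Step 2. [((-(-4*(-5*x))) - 9) + 2 = 93] subtract 2: x sits inside (… + 2). So sub: (-(-4*(-5*x))) - 9 = 91.
Step 3. [(-(-4*(-5*x))) - 9 = 91] the outer -9 inverts by adding 9, so sub: -(-4*(-5*x)) = 100.
Step 4. [-(-4*(-5*x)) = 100] flip signs both sides, so neg: -4*(-5*x) = -100.
Step 5. [-4*(-5*x) = -100] -4 out front; divide by -4. So div: -5*x = 25.
Step 6. [-5*x = 25] divide by the outer -5. So div: x = -5.

Answer: x ∈ {-5}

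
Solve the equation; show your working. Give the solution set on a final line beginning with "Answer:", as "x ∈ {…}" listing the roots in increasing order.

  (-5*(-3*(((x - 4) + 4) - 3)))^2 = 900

Step 1. [(-5*(-3*(((x - 4) + 4) - 3)))^2 = 900] 900 ≥ 0, LHS is (·)² — take ±√. So sqrt: -5*(-3*(((x - 4) + 4) - 3)) = 30 or -30.
Step 2. [-5*(-3*(((x - 4) + 4) - 3)) = 30 or -30] -5 out front; divide by -5. So div: -3*(((x - 4) + 4) - 3) = -6 or 6.
Step 3. [-3*(((x - 4) + 4) - 3) = -6 or 6] -3 out front; divide by -3. So div: ((x - 4) + 4) - 3 = 2 or -2.
Step 4. [((x - 4) + 4) - 3 = 2 or -2] the outer -3 inverts by adding 3. So sub: (x - 4) + 4 = 5 or 1.
Step 5. [(x - 4) + 4 = 5 or 1] +4 is outermost — subtract 4 both sides. So sub: x - 4 = 1 or -3.
Step 6. [x - 4 = 1 or -3] peel the -4: add 4 from each side ⇒ sub: x = 5 or 1.

Answer: x ∈ {1, 5}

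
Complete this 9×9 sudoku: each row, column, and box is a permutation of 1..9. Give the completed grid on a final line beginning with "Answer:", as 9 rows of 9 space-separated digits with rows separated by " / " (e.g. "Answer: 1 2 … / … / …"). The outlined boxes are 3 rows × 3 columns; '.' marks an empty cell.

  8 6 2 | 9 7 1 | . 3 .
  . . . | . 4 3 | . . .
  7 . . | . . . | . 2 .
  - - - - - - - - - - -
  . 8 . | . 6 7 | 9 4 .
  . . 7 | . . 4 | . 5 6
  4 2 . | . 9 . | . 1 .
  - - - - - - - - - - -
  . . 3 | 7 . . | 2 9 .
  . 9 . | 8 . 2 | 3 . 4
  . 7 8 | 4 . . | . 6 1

Step 1. [r9c7∈{5}] r9c7 is down to just 5 ⇒ r9c7=5.
Step 2. [r3c3∈{1,4,5,9}] r3c3 is the only open cell in col 3 admitting 4 ⇒ r3c3=4.
Step 3. [r2c8∈{7,8}] in col 8, 8 fits only at r2c8. So r2c8=8.
Step 4. [r5c5∈{1,2,3,8}] 2 has one home in col 5: r5c5 ⇒ r5c5=2.
Step 5. [r6c6∈{5,8}] in box 5, 8 fits only at r6c6. So r6c6=8.
Step 6. [r2c3∈{1,5,9}] col 3 places 9 nowhere but r2c3. So r2c3=9.
Step 7. [r7c6∈{5,6}] r7c6 is the only open cell in box 8 admitting 6, so r7c6=6.
Step 8. [r3c6∈{5}] r3c6's peers cover all but 5 ⇒ r3c6=5.
Step 9. [r8c1∈{1,5,6}] 6 has one home in col 1: r8c1 ⇒ r8c1=6.
Step 10. [r5c1∈{1,3,9}] across row 5, 9 lands solely at r5c1, so r5c1=9.
Step 11. [r4c1∈{1,3,5}] col 1 places 3 nowhere but r4c1. So r4c1=3.
Step 12. [r5c2∈{1}] r5c2's peers cover all but 1. So r5c2=1.
Step 13. [r8c3∈{1,5}] across col 3, 1 lands solely at r8c3 ⇒ r8c3=1.
Step 14. [r2c2∈{5}] only 5 remains possible at r2c2, so r2c2=5.
Step 15. [r2c9∈{7}] only 7 remains possible at r2c9. So r2c9=7.
Step 16. [r4c3∈{5}] r4c3 is down to just 5 ⇒ r4c3=5.
Step 17. [r3c4∈{6}] nothing but 6 survives at r3c4 ⇒ r3c4=6.
Step 18. [r2c7∈{1,6}] in row 2, 6 fits only at r2c7, so r2c7=6.
Step 19. [r6c9∈{3}] r6c9 has the single candidate 3, so r6c9=3.
Step 20. [r7c5∈{1,5}] 1 has one home in row 7: r7c5, so r7c5=1.
Step 21. [r9c1∈{2}] r9c1's peers cover all but 2. So r9c1=2.
Step 22. [r7c2∈{4}] r7c2's peers cover all but 4, so r7c2=4.
Step 23. [r2c4∈{2}] only 2 remains possible at r2c4 ⇒ r2c4=2.
Step 24. [r6c4∈{5}] nothing but 5 survives at r6c4, so r6c4=5.
Step 25. [r4c4∈{1}] r4c4 is down to just 1, so r4c4=1.
Step 26. [r3c7∈{1}] r3c7's peers cover all but 1. So r3c7=1.
Step 27. [r9c6∈{9}] only 9 remains possible at r9c6 ⇒ r9c6=9.
Step 28. [r3c2∈{3}] r3c2's peers cover all but 3, so r3c2=3.
Step 29. [r1c9∈{5}] only 5 remains possible at r1c9, so r1c9=5.
Step 30. [r5c4∈{3}] nothing but 3 survives at r5c4, so r5c4=3.
Step 31. [r8c5∈{5}] r8c5 has the single candidate 5, so r8c5=5.
Step 32. [r8c8∈{7}] r8c8 has the single candidate 7 ⇒ r8c8=7.
Step 33. [r3c5∈{8}] nothing but 8 survives at r3c5. So r3c5=8.
Step 34. [r6c3∈{6}] nothing but 6 survives at r6c3 ⇒ r6c3=6.
Step 35. [r3c9∈{9}] only 9 remains possible at r3c9. So r3c9=9.
Step 36. [r5c7∈{8}] only 8 remains possible at r5c7. So r5c7=8.
Step 37. [r7c9∈{8}] r7c9's peers cover all but 8 ⇒ r7c9=8.
Step 38. [r1c7∈{4}] r1c7 is down to just 4. So r1c7=4.
Step 39. [r4c9∈{2}] r4c9 is down to just 2 ⇒ r4c9=2.
Step 40. [r2c1∈{1}] r2c1 is down to just 1, so r2c1=1.
Step 41. [r6c7∈{7}] r6c7 has the single candidate 7, so r6c7=7.
Step 42. [r7c1∈{5}] r7c1 is down to just 5 ⇒ r7c1=5.
Step 43. [r9c5∈{3}] r9c5 is down to just 3, so r9c5=3.

Answer: 8 6 2 9 7 1 4 3 5 / 1 5 9 2 4 3 6 8 7 / 7 3 4 6 8 5 1 2 9 / 3 8 5 1 6 7 9 4 2 / 9 1 7 3 2 4 8 5 6 / 4 2 6 5 9 8 7 1 3 / 5 4 3 7 1 6 2 9 8 / 6 9 1 8 5 2 3 7 4 / 2 7 8 4 3 9 5 6 1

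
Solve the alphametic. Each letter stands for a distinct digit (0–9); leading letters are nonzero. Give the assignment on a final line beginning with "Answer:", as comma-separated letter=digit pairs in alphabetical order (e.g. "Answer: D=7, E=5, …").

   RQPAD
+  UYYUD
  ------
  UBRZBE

Step 1. [col 1: D + D ≡ E (mod 10)] D=7 is one option consistent with column 1 (D + D ≡ E (mod 10), carry-in 0) — take it ⇒ D=7.
Step 2. [U] adding two 5-digit numbers gives at most 5+1 digits, and here it does — U is that final carry and must be 1. So U=1.
Step 3. [col 1: D + D ≡ E (mod 10)] column 1: given D=7, carry-in 0, and digits 1,7 already taken and all letters distinct, D+D≡E (mod 10) forces E=4. So E=4.
Step 4. [col 2: A + U ≡ B (mod 10)] B=0 is one option consistent with column 2 (A + U ≡ B (mod 10), carry-in 1) — take it. So B=0.
Step 5. [col 2: A + U ≡ B (mod 10)] in column 2 we have A+U≡B with carry-in 1; given U=1, B=0 and digits 0,1,4,7 already taken and all letters distinct, that pins A to 8 ⇒ A=8.
Step 6. [col 3: P + Y ≡ Z (mod 10)] column 3 (P + Y ≡ Z (mod 10), carry-in 1) doesn't pin P yet; pick P=6 and continue, so P=6.
Step 7. [col 3: P + Y ≡ Z (mod 10)] column 3 (P + Y ≡ Z (mod 10), carry-in 1) doesn't pin Z yet; pick Z=2 and continue. So Z=2.
Step 8. [col 3: P + Y ≡ Z (mod 10)] column 3: given P=6, Z=2, carry-in 1, and digits 0,1,2,4,6,7,8 already taken and all letters distinct, P+Y≡Z (mod 10) forces Y=5. So Y=5.
Step 9. [col 4: Q + Y ≡ R (mod 10)] column 4: given Y=5, carry-in 1, and digits 0,1,2,4,5,6,7,8 already taken and all letters distinct, Q+Y≡R (mod 10) forces R=9, so R=9.
Step 10. [col 4: Q + Y ≡ R (mod 10)] in column 4 we have Q+Y≡R with carry-in 1; given Y=5, R=9 and digits 0,1,2,4,5,6,7,8,9 already taken and all letters distinct, that pins Q to 3. So Q=3.

Answer: A=8, B=0, D=7, E=4, P=6, Q=3, R=9, U=1, Y=5, Z=2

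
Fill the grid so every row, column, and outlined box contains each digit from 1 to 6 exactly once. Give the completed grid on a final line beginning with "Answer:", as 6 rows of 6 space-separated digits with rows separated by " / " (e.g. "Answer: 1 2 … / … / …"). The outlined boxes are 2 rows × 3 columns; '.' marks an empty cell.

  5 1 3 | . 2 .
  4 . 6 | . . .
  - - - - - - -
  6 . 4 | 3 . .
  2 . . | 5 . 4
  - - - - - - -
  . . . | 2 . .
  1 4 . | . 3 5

Step 1. [r5c2∈{3,5,6}] across col 2, 6 lands solely at r5c2, so r5c2=6.
Step 2. [r3c5∈{1}] only 1 remains possible at r3c5, so r3c5=1.
Step 3. [r2c4∈{1}] r2c4 has the single candidate 1, so r2c4=1.
Step 4. [r1c6∈{6}] nothing but 6 survives at r1c6. So r1c6=6.
Step 5. [r5c1∈{3}] r5c1 is down to just 3 ⇒ r5c1=3.
Step 6. [r1c4∈{4}] r1c4 has the single candidate 4 ⇒ r1c4=4.
Step 7. [r2c5∈{5}] only 5 remains possible at r2c5 ⇒ r2c5=5.
Step 8. [r3c6∈{2}] only 2 remains possible at r3c6. So r3c6=2.
Step 9. [r5c6∈{1}] r5c6 is down to just 1 ⇒ r5c6=1.
Step 10. [r6c3∈{2}] r6c3's peers cover all but 2, so r6c3=2.
Step 11. [r2c2∈{2}] only 2 remains possible at r2c2 ⇒ r2c2=2.
Step 12. [r4c2∈{3}] nothing but 3 survives at r4c2. So r4c2=3.
Step 13. [r5c3∈{5}] nothing but 5 survives at r5c3. So r5c3=5.
Step 14. [r4c5∈{6}] nothing but 6 survives at r4c5, so r4c5=6.
Step 15. [r4c3∈{1}] nothing but 1 survives at r4c3, so r4c3=1.
Step 16. [r2c6∈{3}] r2c6 is down to just 3, so r2c6=3.
Step 17. [r5c5∈{4}] r5c5 has the single candidate 4 ⇒ r5c5=4.
Step 18. [r6c4∈{6}] r6c4 is down to just 6. So r6c4=6.
Step 19. [r3c2∈{5}] only 5 remains possible at r3c2, so r3c2=5.

Answer: 5 1 3 4 2 6 / 4 2 6 1 5 3 / 6 5 4 3 1 2 / 2 3 1 5 6 4 / 3 6 5 2 4 1 / 1 4 2 6 3 5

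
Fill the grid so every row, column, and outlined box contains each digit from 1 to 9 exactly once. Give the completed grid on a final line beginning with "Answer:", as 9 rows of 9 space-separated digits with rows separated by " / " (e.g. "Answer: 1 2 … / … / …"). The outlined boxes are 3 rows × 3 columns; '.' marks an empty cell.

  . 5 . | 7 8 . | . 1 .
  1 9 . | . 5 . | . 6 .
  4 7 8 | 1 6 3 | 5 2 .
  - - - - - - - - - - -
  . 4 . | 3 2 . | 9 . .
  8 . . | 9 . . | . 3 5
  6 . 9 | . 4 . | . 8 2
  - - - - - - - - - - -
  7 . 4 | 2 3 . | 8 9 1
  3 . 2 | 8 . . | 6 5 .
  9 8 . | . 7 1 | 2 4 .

Step 1. [r4c8∈{7}] r4c8 is down to just 7 ⇒ r4c8=7.
Step 2. [r4c3∈{1,5}] in row 4, 1 fits only at r4c3. So r4c3=1.
Step 3. [r1c6∈{2,4,9}] box 2 places 9 nowhere but r1c6 ⇒ r1c6=9.
Step 4. [r7c6∈{5,6}] across row 7, 5 lands solely at r7c6, so r7c6=5.
Step 5. [r2c4∈{4}] r2c4's peers cover all but 4, so r2c4=4.
Step 6. [r2c3∈{3}] r2c3 is down to just 3 ⇒ r2c3=3.
Step 7. [r1c9∈{3,4}] across col 9, 4 lands solely at r1c9 ⇒ r1c9=4.
Step 8. [r5c6∈{6,7}] across row 5, 6 lands solely at r5c6 ⇒ r5c6=6.
Step 9. [r7c2∈{6}] r7c2 is down to just 6 ⇒ r7c2=6.
Step 10. [r5c7∈{1,4}] r5c7 is the only open cell in row 5 admitting 4. So r5c7=4.
Step 11. [r8c9∈{7}] r8c9 has the single candidate 7, so r8c9=7.
Step 12. [r6c2∈{3}] r6c2 has the single candidate 3. So r6c2=3.
Step 13. [r2c6∈{2}] r2c6's peers cover all but 2, so r2c6=2.
Step 14. [r9c4∈{6}] only 6 remains possible at r9c4. So r9c4=6.
Step 15. [r5c3∈{7}] r5c3 is down to just 7, so r5c3=7.
Step 16. [r9c9∈{3}] only 3 remains possible at r9c9 ⇒ r9c9=3.
Step 17. [r5c2∈{2}] r5c2's peers cover all but 2, so r5c2=2.
Step 18. [r9c3∈{5}] nothing but 5 survives at r9c3 ⇒ r9c3=5.
Step 19. [r6c6∈{7}] only 7 remains possible at r6c6. So r6c6=7.
Step 20. [r8c2∈{1}] r8c2 has the single candidate 1, so r8c2=1.
Step 21. [r1c1∈{2}] r1c1 has the single candidate 2, so r1c1=2.
Step 22. [r6c7∈{1}] nothing but 1 survives at r6c7. So r6c7=1.
Step 23. [r8c5∈{9}] r8c5 has the single candidate 9, so r8c5=9.
Step 24. [r6c4∈{5}] r6c4's peers cover all but 5, so r6c4=5.
Step 25. [r2c7∈{7}] r2c7's peers cover all but 7 ⇒ r2c7=7.
Step 26. [r2c9∈{8}] r2c9 has the single candidate 8 ⇒ r2c9=8.
Step 27. [r4c6∈{8}] only 8 remains possible at r4c6. So r4c6=8.
Step 28. [r1c3∈{6}] only 6 remains possible at r1c3, so r1c3=6.
Step 29. [r8c6∈{4}] only 4 remains possible at r8c6 ⇒ r8c6=4.
Step 30. [r4c1∈{5}] r4c1 is down to just 5. So r4c1=5.
Step 31. [r1c7∈{3}] r1c7's peers cover all but 3, so r1c7=3.
Step 32. [r4c9∈{6}] r4c9's peers cover all but 6. So r4c9=6.
Step 33. [r3c9∈{9}] r3c9 has the single candidate 9. So r3c9=9.
Step 34. [r5c5∈{1}] r5c5 has the single candidate 1. So r5c5=1.

Answer: 2 5 6 7 8 9 3 1 4 / 1 9 3 4 5 2 7 6 8 / 4 7 8 1 6 3 5 2 9 / 5 4 1 3 2 8 9 7 6 / 8 2 7 9 1 6 4 3 5 / 6 3 9 5 4 7 1 8 2 / 7 6 4 2 3 5 8 9 1 / 3 1 2 8 9 4 6 5 7 / 9 8 5 6 7 1 2 4 3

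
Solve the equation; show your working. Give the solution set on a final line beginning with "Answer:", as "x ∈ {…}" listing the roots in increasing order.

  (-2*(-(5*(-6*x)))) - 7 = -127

Step 1. [(-2*(-(5*(-6*x)))) - 7 = -127] 7 comes off first (add 7). So sub: -2*(-(5*(-6*x))) = -120.
Step 2. [-2*(-(5*(-6*x))) = -120] -2·(inner) — divide through by -2, so div: -(5*(-6*x)) = 60.
Step 3. [-(5*(-6*x)) = 60] LHS negated; negate both sides. So neg: 5*(-6*x) = -60.
Step 4. [5*(-6*x) = -60] divide by the outer 5. So div: -6*x = -12.
Step 5. [-6*x = -12] leading coefficient -6: divide by -6 ⇒ div: x = 2.

Answer: x ∈ {2}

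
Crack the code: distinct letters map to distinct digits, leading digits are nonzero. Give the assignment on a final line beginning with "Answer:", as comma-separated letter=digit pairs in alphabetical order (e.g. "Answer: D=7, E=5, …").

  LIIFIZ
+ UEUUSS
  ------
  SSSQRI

Step 1. [col 1: Z + S ≡ I (mod 10)] no forcing yet in column 1 (carry-in 0); Z=4 is free and consistent — try it. So Z=4.
Step 2. [col 1: Z + S ≡ I (mod 10)] no forcing yet in column 1 (carry-in 0); S=7 is free and consistent — try it. So S=7.
Step 3. [col 1: Z + S ≡ I (mod 10)] from column 1 (Z=4, S=7, carry-in 0, digits 4,7 already taken and all letters distinct): I must equal 1 ⇒ I=1.
Step 4. [col 2: I + S ≡ R (mod 10)] column 2 reads I+S+carry(1)=R with I=1, S=7; with digits 1,4,7 already taken and all letters distinct, the only value for R is 9, so R=9.
Step 5. [col 3: F + U ≡ Q (mod 10)] U=5 is one option consistent with column 3 (F + U ≡ Q (mod 10), carry-in 0) — take it, so U=5.
Step 6. [col 3: F + U ≡ Q (mod 10)] column 3 (F + U ≡ Q (mod 10), carry-in 0) doesn't pin Q yet; pick Q=3 and continue ⇒ Q=3.
Step 7. [col 3: F + U ≡ Q (mod 10)] column 3 reads F+U+carry(0)=Q with U=5, Q=3; with digits 1,3,4,5,7,9 already taken and all letters distinct, the only value for F is 8, so F=8.
Step 8. [col 5: I + E ≡ S (mod 10)] in column 5 we have I+E≡S with carry-in 0; given I=1, S=7 and digits 1,3,4,5,7,8,9 already taken and all letters distinct, that pins E to 6. So E=6.
Step 9. [col 6: L + U ≡ S (mod 10)] column 6 reads L+U+carry(0)=S with U=5, S=7; with digits 1,3,4,5,6,7,8,9 already taken and all letters distinct, the only value for L is 2 ⇒ L=2.

Answer: E=6, F=8, I=1, L=2, Q=3, R=9, S=7, U=5, Z=4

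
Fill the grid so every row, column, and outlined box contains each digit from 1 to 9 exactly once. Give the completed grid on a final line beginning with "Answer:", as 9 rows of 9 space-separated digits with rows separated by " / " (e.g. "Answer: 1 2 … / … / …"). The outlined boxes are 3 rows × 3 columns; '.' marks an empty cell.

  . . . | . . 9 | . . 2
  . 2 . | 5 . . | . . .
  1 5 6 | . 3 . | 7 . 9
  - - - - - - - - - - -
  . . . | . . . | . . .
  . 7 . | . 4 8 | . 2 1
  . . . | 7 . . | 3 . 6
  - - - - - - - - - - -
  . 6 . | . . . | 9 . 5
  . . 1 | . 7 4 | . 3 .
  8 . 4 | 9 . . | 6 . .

Step 1. [r7c8∈{1,4,7,8}] in row 7, 4 fits only at r7c8. So r7c8=4.
Step 2. [r3c8∈{8}] only 8 remains possible at r3c8 ⇒ r3c8=8.
Step 3. [r5c7∈{5}] r5c7 is down to just 5 ⇒ r5c7=5.
Step 4. [r8c4∈{2,6,8}] across row 8, 6 lands solely at r8c4, so r8c4=6.
Step 5. [r6c8∈{9}] nothing but 9 survives at r6c8. So r6c8=9.
Step 6. [r4c5∈{1,2,5,6,9}] r4c5 is the only open cell in col 5 admitting 9. So r4c5=9.
Step 7. [r4c6∈{1,2,3,5,6}] across box 5, 6 lands solely at r4c6, so r4c6=6.
Step 8. [r9c8∈{1,7}] across box 9, 1 lands solely at r9c8. So r9c8=1.
Step 9. [r9c2∈{3}] r9c2 is down to just 3. So r9c2=3.
Step 10. [r5c4∈{3}] nothing but 3 survives at r5c4. So r5c4=3.
Step 11. [r8c1∈{2,5,9}] across row 8, 5 lands solely at r8c1, so r8c1=5.
Step 12. [r4c3∈{2,3,5,8}] r4c3 is the only open cell in row 4 admitting 5. So r4c3=5.
Step 13. [r3c6∈{2}] r3c6 has the single candidate 2 ⇒ r3c6=2.
Step 14. [r9c5∈{2,5}] row 9 places 2 nowhere but r9c5. So r9c5=2.
Step 15. [r4c1∈{2,3,4}] 3 has one home in row 4: r4c1, so r4c1=3.
Step 16. [r2c6∈{1,7}] col 6 places 7 nowhere but r2c6, so r2c6=7.
Step 17. [r1c3∈{3,7,8}] row 1 places 3 nowhere but r1c3. So r1c3=3.
Step 18. [r5c3∈{9}] nothing but 9 survives at r5c3, so r5c3=9.
Step 19. [r2c3∈{8}] nothing but 8 survives at r2c3, so r2c3=8.
Step 20. [r1c2∈{4}] r1c2 has the single candidate 4 ⇒ r1c2=4.
Step 21. [r1c7∈{1}] only 1 remains possible at r1c7. So r1c7=1.
Step 22. [r2c5∈{1,6}] across row 2, 1 lands solely at r2c5, so r2c5=1.
Step 23. [r1c5∈{6,8}] r1c5 is the only open cell in col 5 admitting 6, so r1c5=6.
Step 24. [r7c3∈{2,7}] across col 3, 7 lands solely at r7c3, so r7c3=7.
Step 25. [r2c7∈{4}] r2c7 is down to just 4, so r2c7=4.
Step 26. [r4c7∈{8}] only 8 remains possible at r4c7. So r4c7=8.
Step 27. [r4c2∈{1}] r4c2's peers cover all but 1, so r4c2=1.
Step 28. [r6c6∈{1,5}] in row 6, 1 fits only at r6c6, so r6c6=1.
Step 29. [r4c8∈{7}] only 7 remains possible at r4c8, so r4c8=7.
Step 30. [r7c1∈{2}] nothing but 2 survives at r7c1 ⇒ r7c1=2.
Step 31. [r7c4∈{1,8}] in row 7, 1 fits only at r7c4. So r7c4=1.
Step 32. [r6c5∈{5}] only 5 remains possible at r6c5 ⇒ r6c5=5.
Step 33. [r2c8∈{6}] r2c8 has the single candidate 6 ⇒ r2c8=6.
Step 34. [r1c4∈{8}] nothing but 8 survives at r1c4 ⇒ r1c4=8.
Step 35. [r8c9∈{8}] nothing but 8 survives at r8c9 ⇒ r8c9=8.
Step 36. [r3c4∈{4}] only 4 remains possible at r3c4, so r3c4=4.
Step 37. [r6c1∈{4}] r6c1 is down to just 4, so r6c1=4.
Step 38. [r7c6∈{3}] r7c6 is down to just 3 ⇒ r7c6=3.
Step 39. [r5c1∈{6}] r5c1's peers cover all but 6, so r5c1=6.
Step 40. [r2c9∈{3}] r2c9 is down to just 3, so r2c9=3.
Step 41. [r7c5∈{8}] r7c5's peers cover all but 8, so r7c5=8.
Step 42. [r4c4∈{2}] nothing but 2 survives at r4c4 ⇒ r4c4=2.
Step 43. [r2c1∈{9}] r2c1's peers cover all but 9 ⇒ r2c1=9.
Step 44. [r6c3∈{2}] nothing but 2 survives at r6c3 ⇒ r6c3=2.
Step 45. [r6c2∈{8}] r6c2 has the single candidate 8. So r6c2=8.
Step 46. [r1c1∈{7}] r1c1 is down to just 7 ⇒ r1c1=7.
Step 47. [r4c9∈{4}] only 4 remains possible at r4c9, so r4c9=4.
Step 48. [r8c2∈{9}] r8c2 is down to just 9. So r8c2=9.
Step 49. [r1c8∈{5}] r1c8's peers cover all but 5, so r1c8=5.
Step 50. [r8c7∈{2}] r8c7 has the single candidate 2 ⇒ r8c7=2.
Step 51. [r9c6∈{5}] only 5 remains possible at r9c6, so r9c6=5.
Step 52. [r9c9∈{7}] nothing but 7 survives at r9c9 ⇒ r9c9=7.

Answer: 7 4 3 8 6 9 1 5 2 / 9 2 8 5 1 7 4 6 3 / 1 5 6 4 3 2 7 8 9 / 3 1 5 2 9 6 8 7 4 / 6 7 9 3 4 8 5 2 1 / 4 8 2 7 5 1 3 9 6 / 2 6 7 1 8 3 9 4 5 / 5 9 1 6 7 4 2 3 8 / 8 3 4 9 2 5 6 1 7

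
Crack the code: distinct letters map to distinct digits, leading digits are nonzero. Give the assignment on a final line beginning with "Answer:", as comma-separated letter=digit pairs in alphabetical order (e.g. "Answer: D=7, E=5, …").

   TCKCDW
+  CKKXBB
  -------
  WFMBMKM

Step 1. [col 1: W + B ≡ M (mod 10)] column 1 (W + B ≡ M (mod 10), carry-in 0) doesn't pin B yet; pick B=8 and continue. So B=8.
Step 2. [col 1: W + B ≡ M (mod 10)] W=1 is one option consistent with column 1 (W + B ≡ M (mod 10), carry-in 0) — take it, so W=1.
Step 3. [col 1: W + B ≡ M (mod 10)] column 1: given W=1, B=8, carry-in 0, and digits 1,8 already taken and all letters distinct, W+B≡M (mod 10) forces M=9, so M=9.
Step 4. [col 2: D + B ≡ K (mod 10)] column 2 (D + B ≡ K (mod 10), carry-in 0) doesn't pin K yet; pick K=4 and continue ⇒ K=4.
Step 5. [col 2: D + B ≡ K (mod 10)] column 2 reads D+B+carry(0)=K with B=8, K=4; with digits 1,4,8,9 already taken and all letters distinct, the only value for D is 6 ⇒ D=6.
Step 6. [col 3: C + X ≡ M (mod 10)] several values work for C in column 3 (C + X ≡ M (mod 10), carry-in 1); try C=5, so C=5.
Step 7. [col 3: C + X ≡ M (mod 10)] column 3: given C=5, M=9, carry-in 1, and digits 1,4,5,6,8,9 already taken and all letters distinct, C+X≡M (mod 10) forces X=3, so X=3.
Step 8. [col 6: T + C ≡ F (mod 10)] no forcing yet in column 6 (carry-in 0); F=2 is free and consistent — try it, so F=2.
Step 9. [col 6: T + C ≡ F (mod 10)] column 6 reads T+C+carry(0)=F with C=5, F=2; with digits 1,2,3,4,5,6,8,9 already taken and all letters distinct, the only value for T is 7. So T=7.

Answer: B=8, C=5, D=6, F=2, K=4, M=9, T=7, W=1, X=3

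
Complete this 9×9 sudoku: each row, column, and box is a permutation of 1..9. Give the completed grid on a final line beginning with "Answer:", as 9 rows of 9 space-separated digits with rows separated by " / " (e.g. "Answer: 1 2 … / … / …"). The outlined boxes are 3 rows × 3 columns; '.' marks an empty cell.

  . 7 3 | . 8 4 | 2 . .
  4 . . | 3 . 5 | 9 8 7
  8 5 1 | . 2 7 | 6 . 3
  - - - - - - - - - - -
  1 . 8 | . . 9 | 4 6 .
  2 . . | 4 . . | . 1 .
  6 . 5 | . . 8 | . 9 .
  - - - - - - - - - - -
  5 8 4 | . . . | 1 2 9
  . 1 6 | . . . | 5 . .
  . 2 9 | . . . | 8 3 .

Step 1. [r1c4∈{1,6,9}] r1c4 is the only open cell in row 1 admitting 6. So r1c4=6.
Step 2. [r7c4∈{7}] nothing but 7 survives at r7c4, so r7c4=7.
Step 3. [r4c5∈{3,5,7}] in row 4, 7 fits only at r4c5, so r4c5=7.
Step 4. [r9c9∈{4,6}] in col 9, 6 fits only at r9c9, so r9c9=6.
Step 5. [r9c5∈{1,4,5}] across row 9, 4 lands solely at r9c5. So r9c5=4.
Step 6. [r5c5∈{3,5,6}] r5c5 is the only open cell in col 5 admitting 5, so r5c5=5.
Step 7. [r8c1∈{3,7}] col 1 places 3 nowhere but r8c1, so r8c1=3.
Step 8. [r4c4∈{2}] only 2 remains possible at r4c4. So r4c4=2.
Step 9. [r6c7∈{3,7}] r6c7 is the only open cell in row 6 admitting 7, so r6c7=7.
Step 10. [r5c7∈{3}] r5c7 is down to just 3. So r5c7=3.
Step 11. [r6c5∈{1,3}] across box 5, 3 lands solely at r6c5 ⇒ r6c5=3.
Step 12. [r7c5∈{6}] r7c5's peers cover all but 6 ⇒ r7c5=6.
Step 13. [r9c4∈{1,5}] 5 has one home in row 9: r9c4, so r9c4=5.
Step 14. [r1c9∈{1,5}] 1 has one home in row 1: r1c9, so r1c9=1.
Step 15. [r3c8∈{4}] nothing but 4 survives at r3c8, so r3c8=4.
Step 16. [r8c4∈{8,9}] 8 has one home in row 8: r8c4 ⇒ r8c4=8.
Step 17. [r7c6∈{3}] r7c6's peers cover all but 3 ⇒ r7c6=3.
Step 18. [r3c4∈{9}] only 9 remains possible at r3c4, so r3c4=9.
Step 19. [r5c9∈{8}] r5c9 is down to just 8 ⇒ r5c9=8.
Step 20. [r5c2∈{9}] only 9 remains possible at r5c2. So r5c2=9.
Step 21. [r1c1∈{9}] r1c1's peers cover all but 9 ⇒ r1c1=9.
Step 22. [r9c6∈{1}] r9c6 has the single candidate 1, so r9c6=1.
Step 23. [r8c5∈{9}] only 9 remains possible at r8c5, so r8c5=9.
Step 24. [r8c9∈{4}] only 4 remains possible at r8c9. So r8c9=4.
Step 25. [r4c9∈{5}] r4c9 is down to just 5 ⇒ r4c9=5.
Step 26. [r8c6∈{2}] r8c6's peers cover all but 2. So r8c6=2.
Step 27. [r8c8∈{7}] r8c8's peers cover all but 7. So r8c8=7.
Step 28. [r6c2∈{4}] r6c2 is down to just 4, so r6c2=4.
Step 29. [r2c3∈{2}] nothing but 2 survives at r2c3, so r2c3=2.
Step 30. [r5c3∈{7}] nothing but 7 survives at r5c3, so r5c3=7.
Step 31. [r9c1∈{7}] nothing but 7 survives at r9c1 ⇒ r9c1=7.
Step 32. [r2c2∈{6}] r2c2 has the single candidate 6 ⇒ r2c2=6.
Step 33. [r2c5∈{1}] only 1 remains possible at r2c5. So r2c5=1.
Step 34. [r1c8∈{5}] r1c8's peers cover all but 5 ⇒ r1c8=5.
Step 35. [r6c9∈{2}] only 2 remains possible at r6c9 ⇒ r6c9=2.
Step 36. [r6c4∈{1}] only 1 remains possible at r6c4, so r6c4=1.
Step 37. [r4c2∈{3}] r4c2 has the single candidate 3 ⇒ r4c2=3.
Step 38. [r5c6∈{6}] r5c6 is down to just 6 ⇒ r5c6=6.

Answer: 9 7 3 6 8 4 2 5 1 / 4 6 2 3 1 5 9 8 7 / 8 5 1 9 2 7 6 4 3 / 1 3 8 2 7 9 4 6 5 / 2 9 7 4 5 6 3 1 8 / 6 4 5 1 3 8 7 9 2 / 5 8 4 7 6 3 1 2 9 / 3 1 6 8 9 2 5 7 4 / 7 2 9 5 4 1 8 3 6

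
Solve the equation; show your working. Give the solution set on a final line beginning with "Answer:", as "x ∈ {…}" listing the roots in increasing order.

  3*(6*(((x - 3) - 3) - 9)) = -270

Step 1. [3*(6*(((x - 3) - 3) - 9)) = -270] LHS = 3·(…); ÷3 both sides ⇒ div: 6*(((x - 3) - 3) - 9) = -90.
Step 2. [6*(((x - 3) - 3) - 9) = -90] divide by the outer 6. So div: ((x - 3) - 3) - 9 = -15.
Step 3. [((x - 3) - 3) - 9 = -15] add 9: x sits inside (… - 9). So sub: (x - 3) - 3 = -6.
Step 4. [(x - 3) - 3 = -6] 3 comes off first (add 3), so sub: x - 3 = -3.
Step 5. [x - 3 = -3] peel the -3: add 3 from each side, so sub: x = 0.

Answer: x ∈ {0}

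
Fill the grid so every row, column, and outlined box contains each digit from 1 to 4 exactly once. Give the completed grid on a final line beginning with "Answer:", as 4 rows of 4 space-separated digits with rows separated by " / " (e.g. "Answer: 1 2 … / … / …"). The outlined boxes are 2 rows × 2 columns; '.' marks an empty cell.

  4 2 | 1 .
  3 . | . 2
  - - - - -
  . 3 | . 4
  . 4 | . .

Step 1. [r3c1∈{1,2}] row 3 places 1 nowhere but r3c1. So r3c1=1.
Step 2. [r4c3∈{2,3}] r4c3 is the only open cell in col 3 admitting 3, so r4c3=3.
Step 3. [r2c3∈{4}] r2c3's peers cover all but 4. So r2c3=4.
Step 4. [r3c3∈{2}] nothing but 2 survives at r3c3 ⇒ r3c3=2.
Step 5. [r2c2∈{1}] only 1 remains possible at r2c2. So r2c2=1.
Step 6. [r4c1∈{2}] nothing but 2 survives at r4c1. So r4c1=2.
Step 7. [r4c4∈{1}] r4c4 has the single candidate 1, so r4c4=1.
Step 8. [r1c4∈{3}] r1c4 has the single candidate 3. So r1c4=3.

Answer: 4 2 1 3 / 3 1 4 2 / 1 3 2 4 / 2 4 3 1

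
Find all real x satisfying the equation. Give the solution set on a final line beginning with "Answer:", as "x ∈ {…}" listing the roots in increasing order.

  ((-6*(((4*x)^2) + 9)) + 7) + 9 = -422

Step 1. [((-6*(((4*x)^2) + 9)) + 7) + 9 = -422] +9 is outermost — subtract 9 both sides. So sub: (-6*(((4*x)^2) + 9)) + 7 = -431.
Step 2. [(-6*(((4*x)^2) + 9)) + 7 = -431] subtract 7: x sits inside (… + 7). So sub: -6*(((4*x)^2) + 9) = -438.
Step 3. [-6*(((4*x)^2) + 9) = -438] LHS = -6·(…); ÷-6 both sides, so div: ((4*x)^2) + 9 = 73.
Step 4. [((4*x)^2) + 9 = 73] +9 is outermost — subtract 9 both sides. So sub: (4*x)^2 = 64.
Step 5. [(4*x)^2 = 64] 64 ≥ 0, LHS is (·)² — take ±√. So sqrt: 4*x = 8 or -8.
Step 6. [4*x = 8 or -8] LHS = 4·(…); ÷4 both sides ⇒ div: x = 2 or -2.

Answer: x ∈ {-2, 2}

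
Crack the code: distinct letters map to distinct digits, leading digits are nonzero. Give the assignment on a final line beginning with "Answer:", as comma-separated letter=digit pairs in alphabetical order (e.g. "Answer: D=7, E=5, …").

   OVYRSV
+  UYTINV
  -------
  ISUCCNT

Step 1. [col 1: V + V ≡ T (mod 10)] column 1 (V + V ≡ T (mod 10), carry-in 0) doesn't pin T yet; pick T=4 and continue, so T=4.
Step 2. [col 1: V + V ≡ T (mod 10)] V=2 is one option consistent with column 1 (V + V ≡ T (mod 10), carry-in 0) — take it ⇒ V=2.
Step 3. [I] adding two 6-digit numbers gives at most 6+1 digits, and here it does — I is that final carry and must be 1 ⇒ I=1.
Step 4. [col 2: S + N ≡ N (mod 10)] column 2 reads S+N+carry(0)=N with nothing yet; with digits 1,2,4 already taken and all letters distinct, the only value for S is 0, so S=0.
Step 5. [col 2: S + N ≡ N (mod 10)] column 2 (S + N ≡ N (mod 10), carry-in 0) doesn't pin N yet; pick N=6 and continue, so N=6.
Step 6. [col 3: R + I ≡ C (mod 10)] column 3 (R + I ≡ C (mod 10), carry-in 0) doesn't pin R yet; pick R=8 and continue, so R=8.
Step 7. [col 3: R + I ≡ C (mod 10)] in column 3 we have R+I≡C with carry-in 0; given R=8, I=1 and digits 0,1,2,4,6,8 already taken and all letters distinct, that pins C to 9 ⇒ C=9.
Step 8. [col 4: Y + T ≡ C (mod 10)] from column 4 (T=4, C=9, carry-in 0, digits 0,1,2,4,6,8,9 already taken and all letters distinct): Y must equal 5. So Y=5.
Step 9. [col 5: V + Y ≡ U (mod 10)] in column 5 we have V+Y≡U with carry-in 0; given V=2, Y=5 and digits 0,1,2,4,5,6,8,9 already taken and all letters distinct, that pins U to 7, so U=7.
Step 10. [col 6: O + U ≡ S (mod 10)] column 6: given U=7, S=0, carry-in 0, and digits 0,1,2,4,5,6,7,8,9 already taken and all letters distinct, O+U≡S (mod 10) forces O=3, so O=3.

Answer: C=9, I=1, N=6, O=3, R=8, S=0, T=4, U=7, V=2, Y=5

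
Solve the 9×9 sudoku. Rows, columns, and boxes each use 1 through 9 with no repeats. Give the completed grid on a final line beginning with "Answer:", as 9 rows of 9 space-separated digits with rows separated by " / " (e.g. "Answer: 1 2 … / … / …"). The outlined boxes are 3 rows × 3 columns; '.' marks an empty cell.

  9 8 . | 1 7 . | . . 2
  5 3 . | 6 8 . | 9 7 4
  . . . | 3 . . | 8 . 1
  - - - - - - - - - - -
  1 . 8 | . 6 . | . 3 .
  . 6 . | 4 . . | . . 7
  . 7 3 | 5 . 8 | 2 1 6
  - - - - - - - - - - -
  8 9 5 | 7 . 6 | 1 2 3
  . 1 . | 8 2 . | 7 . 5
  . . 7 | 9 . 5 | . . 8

Step 1. [r5c1∈{2}] r5c1 is down to just 2, so r5c1=2.
Step 2. [r1c6∈{4}] r1c6 has the single candidate 4 ⇒ r1c6=4.
Step 3. [r1c3∈{6}] nothing but 6 survives at r1c3 ⇒ r1c3=6.
Step 4. [r8c3∈{4}] only 4 remains possible at r8c3 ⇒ r8c3=4.
Step 5. [r9c7∈{4,6}] in col 7, 6 fits only at r9c7, so r9c7=6.
Step 6. [r6c5∈{9}] r6c5 is down to just 9. So r6c5=9.
Step 7. [r9c5∈{1,3,4}] across row 9, 1 lands solely at r9c5 ⇒ r9c5=1.
Step 8. [r3c3∈{2}] nothing but 2 survives at r3c3, so r3c3=2.
Step 9. [r1c8∈{5}] r1c8 is down to just 5, so r1c8=5.
Step 10. [r6c1∈{4}] r6c1 has the single candidate 4 ⇒ r6c1=4.
Step 11. [r8c6∈{3}] only 3 remains possible at r8c6 ⇒ r8c6=3.
Step 12. [r5c7∈{5}] r5c7's peers cover all but 5, so r5c7=5.
Step 13. [r2c6∈{2}] r2c6 has the single candidate 2, so r2c6=2.
Step 14. [r8c8∈{9}] nothing but 9 survives at r8c8. So r8c8=9.
Step 15. [r4c7∈{4}] nothing but 4 survives at r4c7 ⇒ r4c7=4.
Step 16. [r3c5∈{5}] r3c5 has the single candidate 5 ⇒ r3c5=5.
Step 17. [r4c9∈{9}] r4c9 has the single candidate 9 ⇒ r4c9=9.
Step 18. [r2c3∈{1}] r2c3's peers cover all but 1, so r2c3=1.
Step 19. [r5c3∈{9}] only 9 remains possible at r5c3, so r5c3=9.
Step 20. [r4c2∈{5}] nothing but 5 survives at r4c2 ⇒ r4c2=5.
Step 21. [r4c4∈{2}] only 2 remains possible at r4c4 ⇒ r4c4=2.
Step 22. [r4c6∈{7}] nothing but 7 survives at r4c6 ⇒ r4c6=7.
Step 23. [r9c8∈{4}] only 4 remains possible at r9c8 ⇒ r9c8=4.
Step 24. [r1c7∈{3}] r1c7 is down to just 3 ⇒ r1c7=3.
Step 25. [r3c2∈{4}] only 4 remains possible at r3c2, so r3c2=4.
Step 26. [r9c1∈{3}] r9c1 has the single candidate 3. So r9c1=3.
Step 27. [r3c1∈{7}] r3c1 has the single candidate 7, so r3c1=7.
Step 28. [r5c6∈{1}] r5c6's peers cover all but 1, so r5c6=1.
Step 29. [r8c1∈{6}] r8c1 has the single candidate 6 ⇒ r8c1=6.
Step 30. [r3c8∈{6}] only 6 remains possible at r3c8. So r3c8=6.
Step 31. [r9c2∈{2}] r9c2 has the single candidate 2 ⇒ r9c2=2.
Step 32. [r5c5∈{3}] r5c5's peers cover all but 3 ⇒ r5c5=3.
Step 33. [r7c5∈{4}] r7c5 has the single candidate 4, so r7c5=4.
Step 34. [r3c6∈{9}] r3c6 is down to just 9. So r3c6=9.
Step 35. [r5c8∈{8}] r5c8 is down to just 8 ⇒ r5c8=8.

Answer: 9 8 6 1 7 4 3 5 2 / 5 3 1 6 8 2 9 7 4 / 7 4 2 3 5 9 8 6 1 / 1 5 8 2 6 7 4 3 9 / 2 6 9 4 3 1 5 8 7 / 4 7 3 5 9 8 2 1 6 / 8 9 5 7 4 6 1 2 3 / 6 1 4 8 2 3 7 9 5 / 3 2 7 9 1 5 6 4 8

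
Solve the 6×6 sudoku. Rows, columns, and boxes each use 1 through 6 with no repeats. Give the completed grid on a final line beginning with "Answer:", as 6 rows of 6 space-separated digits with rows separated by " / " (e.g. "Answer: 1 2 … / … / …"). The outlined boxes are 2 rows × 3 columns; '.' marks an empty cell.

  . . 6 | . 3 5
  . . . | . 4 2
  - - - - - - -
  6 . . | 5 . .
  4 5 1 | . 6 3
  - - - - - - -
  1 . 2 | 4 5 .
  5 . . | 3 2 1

Step 1. [r5c2∈{3,6}] row 5 places 3 nowhere but r5c2 ⇒ r5c2=3.
Step 2. [r1c2∈{1,2,4}] 4 has one home in row 1: r1c2 ⇒ r1c2=4.
Step 3. [r1c4∈{1}] nothing but 1 survives at r1c4, so r1c4=1.
Step 4. [r2c1∈{3}] r2c1's peers cover all but 3, so r2c1=3.
Step 5. [r3c2∈{2}] r3c2 has the single candidate 2, so r3c2=2.
Step 6. [r3c3∈{3}] only 3 remains possible at r3c3 ⇒ r3c3=3.
Step 7. [r3c6∈{4}] r3c6's peers cover all but 4, so r3c6=4.
Step 8. [r2c4∈{6}] r2c4 has the single candidate 6, so r2c4=6.
Step 9. [r1c1∈{2}] r1c1 is down to just 2, so r1c1=2.
Step 10. [r4c4∈{2}] nothing but 2 survives at r4c4. So r4c4=2.
Step 11. [r3c5∈{1}] only 1 remains possible at r3c5. So r3c5=1.
Step 12. [r2c3∈{5}] nothing but 5 survives at r2c3. So r2c3=5.
Step 13. [r2c2∈{1}] only 1 remains possible at r2c2, so r2c2=1.
Step 14. [r5c6∈{6}] r5c6 has the single candidate 6. So r5c6=6.
Step 15. [r6c3∈{4}] only 4 remains possible at r6c3, so r6c3=4.
Step 16. [r6c2∈{6}] only 6 remains possible at r6c2 ⇒ r6c2=6.

Answer: 2 4 6 1 3 5 / 3 1 5 6 4 2 / 6 2 3 5 1 4 / 4 5 1 2 6 3 / 1 3 2 4 5 6 / 5 6 4 3 2 1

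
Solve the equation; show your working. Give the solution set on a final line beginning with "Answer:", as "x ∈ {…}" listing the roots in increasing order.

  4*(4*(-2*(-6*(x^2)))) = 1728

Step 1. [4*(4*(-2*(-6*(x^2)))) = 1728] 4·(inner) — divide through by 4, so div: 4*(-2*(-6*(x^2))) = 432.
Step 2. [4*(-2*(-6*(x^2))) = 432] leading coefficient 4: divide by 4. So div: -2*(-6*(x^2)) = 108.
Step 3. [-2*(-6*(x^2)) = 108] LHS = -2·(…); ÷-2 both sides ⇒ div: -6*(x^2) = -54.
Step 4. [-6*(x^2) = -54] leading coefficient -6: divide by -6 ⇒ div: x^2 = 9.
Step 5. [x^2 = 9] LHS squared, RHS 9 ≥ 0: apply √ (±), so sqrt: x = 3 or -3.

Answer: x ∈ {-3, 3}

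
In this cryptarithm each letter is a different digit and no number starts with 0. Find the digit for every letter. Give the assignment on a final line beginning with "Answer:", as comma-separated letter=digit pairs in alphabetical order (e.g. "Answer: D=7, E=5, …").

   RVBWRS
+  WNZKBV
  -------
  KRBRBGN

Step 1. [col 1: S + V ≡ N (mod 10)] several values work for N in column 1 (S + V ≡ N (mod 10), carry-in 0); try N=2 ⇒ N=2.
Step 2. [col 1: S + V ≡ N (mod 10)] no forcing yet in column 1 (carry-in 0); V=8 is free and consistent — try it ⇒ V=8.
Step 3. [col 1: S + V ≡ N (mod 10)] column 1: given V=8, N=2, carry-in 0, and digits 2,8 already taken and all letters distinct, S+V≡N (mod 10) forces S=4, so S=4.
Step 4. [col 2: R + B ≡ G (mod 10)] several values work for R in column 2 (R + B ≡ G (mod 10), carry-in 1); try R=6. So R=6.
Step 5. [col 2: R + B ≡ G (mod 10)] column 2 (R + B ≡ G (mod 10), carry-in 1) doesn't pin G yet; pick G=7 and continue. So G=7.
Step 6. [col 2: R + B ≡ G (mod 10)] column 2: given R=6, G=7, carry-in 1, and digits 2,4,6,7,8 already taken and all letters distinct, R+B≡G (mod 10) forces B=0, so B=0.
Step 7. [col 3: W + K ≡ B (mod 10)] K=1 is one option consistent with column 3 (W + K ≡ B (mod 10), carry-in 0) — take it. So K=1.
Step 8. [col 3: W + K ≡ B (mod 10)] from column 3 (K=1, B=0, carry-in 0, digits 0,1,2,4,6,7,8 already taken and all letters distinct): W must equal 9 ⇒ W=9.
Step 9. [col 4: B + Z ≡ R (mod 10)] column 4 reads B+Z+carry(1)=R with B=0, R=6; with digits 0,1,2,4,6,7,8,9 already taken and all letters distinct, the only value for Z is 5 ⇒ Z=5.

Answer: B=0, G=7, K=1, N=2, R=6, S=4, V=8, W=9, Z=5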